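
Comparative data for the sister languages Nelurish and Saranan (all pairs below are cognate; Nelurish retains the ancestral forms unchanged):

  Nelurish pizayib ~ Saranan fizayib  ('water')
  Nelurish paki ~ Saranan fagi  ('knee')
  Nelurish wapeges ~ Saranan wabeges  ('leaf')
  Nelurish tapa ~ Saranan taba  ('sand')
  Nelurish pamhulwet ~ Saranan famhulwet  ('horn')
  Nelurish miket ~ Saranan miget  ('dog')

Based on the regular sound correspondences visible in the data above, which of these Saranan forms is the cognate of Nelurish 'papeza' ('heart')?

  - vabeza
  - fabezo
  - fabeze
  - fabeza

paki ~ fagi, pamhulwet ~ famhulwet — Nelurish p corresponds to Saranan f word-initially before a back vowel.
wapeges ~ wabeges — Nelurish p corresponds to Saranan b between vowels (before a front vowel).
Applying these to Nelurish 'papeza':
  papeza → fapeza   (p→f word-initially before a back vowel)
  fapeza → fabeza   (p→b between vowels (before a front vowel))
So the Saranan cognate is 'fabeza'.

fabeza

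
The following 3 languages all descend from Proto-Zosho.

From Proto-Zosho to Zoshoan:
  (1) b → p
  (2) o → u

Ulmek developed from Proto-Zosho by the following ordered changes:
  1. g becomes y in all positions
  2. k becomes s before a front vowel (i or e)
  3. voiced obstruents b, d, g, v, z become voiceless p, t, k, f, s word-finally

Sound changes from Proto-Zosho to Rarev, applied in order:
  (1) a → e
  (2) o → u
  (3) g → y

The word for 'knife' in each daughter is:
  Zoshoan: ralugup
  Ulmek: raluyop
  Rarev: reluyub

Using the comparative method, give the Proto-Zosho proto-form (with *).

Position 7: Zoshoan has p, Ulmek has p, Rarev has b. Rarev preserves b here (none of its changes turn any other segment into b), so the proto-segment is *b.
Position 2: Zoshoan has a, Ulmek has a, Rarev has e. Zoshoan preserves a here (none of its changes turn any other segment into a), so the proto-segment is *a.
Position 5: Zoshoan has g, Ulmek has y, Rarev has y. Zoshoan preserves g here (none of its changes turn any other segment into g), so the proto-segment is *g.
This points to *ralugob. Verify forward in each daughter:
Zoshoan: start from *ralugob.
  rule 1 (unconditioned shift): ralugob → ralugop
  rule 2 (vowel merger): ralugop → ralugup
  ⇒ Zoshoan ralugup
Ulmek: start from *ralugob.
  rule 1 (unconditioned shift): ralugob → raluyob
  rule 2: no change — raluyob
  rule 3 (final devoicing): raluyob → raluyop
  ⇒ Ulmek raluyop
Rarev: start from *ralugob.
  rule 1 (vowel merger): ralugob → relugob
  rule 2 (vowel merger): relugob → relugub
  rule 3 (unconditioned shift): relugub → reluyub
  ⇒ Rarev reluyub
Only *ralugob yields all of Zoshoan ralugup, Ulmek raluyop, Rarev reluyub.

*ralugob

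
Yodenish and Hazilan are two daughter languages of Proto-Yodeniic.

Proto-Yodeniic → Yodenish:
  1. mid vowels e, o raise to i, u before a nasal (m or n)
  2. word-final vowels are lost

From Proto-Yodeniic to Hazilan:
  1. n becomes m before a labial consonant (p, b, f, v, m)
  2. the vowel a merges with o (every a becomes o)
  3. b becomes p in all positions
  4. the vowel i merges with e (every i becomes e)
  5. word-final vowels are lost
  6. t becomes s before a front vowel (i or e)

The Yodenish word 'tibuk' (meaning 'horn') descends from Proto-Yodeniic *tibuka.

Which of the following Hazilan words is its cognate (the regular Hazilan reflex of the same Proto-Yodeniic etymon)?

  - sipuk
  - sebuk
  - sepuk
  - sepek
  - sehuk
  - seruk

Hazilan: start from *tibuka.
  rule 1: no change — tibuka
  rule 2 (vowel merger): tibuka → tibuko
  rule 3 (unconditioned shift): tibuko → tipuko
  rule 4 (vowel merger): tipuko → tepuko
  rule 5 (apocope): tepuko → tepuk
  rule 6 (palatalisation): tepuk → sepuk
  ⇒ Hazilan sepuk

sepuk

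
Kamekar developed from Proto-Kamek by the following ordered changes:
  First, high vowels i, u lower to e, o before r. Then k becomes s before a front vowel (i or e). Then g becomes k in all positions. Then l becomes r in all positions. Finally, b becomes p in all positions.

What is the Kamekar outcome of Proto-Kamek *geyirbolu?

keyerporu

Kamekar: *geyirbolu
  geyirbolu → geyerbolu   [pre-rhotic lowering]
  geyerbolu (rule 2 does not apply)
  geyerbolu → keyerbolu   [unconditioned shift]
  keyerbolu → keyerboru   [unconditioned shift]
  keyerboru → keyerporu   [unconditioned shift]
  giving Kamekar keyerporu.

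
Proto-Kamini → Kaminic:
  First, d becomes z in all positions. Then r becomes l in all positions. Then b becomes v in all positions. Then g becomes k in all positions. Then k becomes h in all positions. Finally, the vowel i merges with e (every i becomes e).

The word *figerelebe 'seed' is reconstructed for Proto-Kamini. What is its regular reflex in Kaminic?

feheleleve

Kaminic: start from *figerelebe.
  rule 1: no change — figerelebe
  rule 2 (unconditioned shift): figerelebe → figelelebe
  rule 3 (unconditioned shift): figelelebe → figeleleve
  rule 4 (unconditioned shift): figeleleve → fikeleleve
  rule 5 (unconditioned shift): fikeleleve → fiheleleve
  rule 6 (vowel merger): fiheleleve → feheleleve
  ⇒ Kaminic feheleleve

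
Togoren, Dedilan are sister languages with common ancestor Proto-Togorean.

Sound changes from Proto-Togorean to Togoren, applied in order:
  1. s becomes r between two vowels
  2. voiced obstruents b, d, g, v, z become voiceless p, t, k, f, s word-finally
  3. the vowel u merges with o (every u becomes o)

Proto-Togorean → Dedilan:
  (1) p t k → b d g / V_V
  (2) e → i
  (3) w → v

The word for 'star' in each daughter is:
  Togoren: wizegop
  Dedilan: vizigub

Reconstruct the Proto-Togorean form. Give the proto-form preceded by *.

*wizegub

Position 1: Togoren has w, Dedilan has v. Togoren preserves w here (none of its changes turn any other segment into w), so the proto-segment is *w.
Position 4: Togoren has e, Dedilan has i. Togoren preserves e here (none of its changes turn any other segment into e), so the proto-segment is *e.
Position 7: Togoren has p, Dedilan has b. Taking the neighbouring segments as reconstructed: Togoren p could go back to *p or *b; Dedilan b can only go back to *b — the one source consistent with every daughter is *b.
This points to *wizegub. Verify forward in each daughter:
Togoren: *wizegub
  wizegub (rule 1 does not apply)
  wizegub → wizegup   [final devoicing]
  wizegup → wizegop   [vowel merger]
  giving Togoren wizegop.
Dedilan: *wizegub > wizigub > vizigub  (by vowel merger, unconditioned shift)
Only *wizegub yields all of Togoren wizegop, Dedilan vizigub.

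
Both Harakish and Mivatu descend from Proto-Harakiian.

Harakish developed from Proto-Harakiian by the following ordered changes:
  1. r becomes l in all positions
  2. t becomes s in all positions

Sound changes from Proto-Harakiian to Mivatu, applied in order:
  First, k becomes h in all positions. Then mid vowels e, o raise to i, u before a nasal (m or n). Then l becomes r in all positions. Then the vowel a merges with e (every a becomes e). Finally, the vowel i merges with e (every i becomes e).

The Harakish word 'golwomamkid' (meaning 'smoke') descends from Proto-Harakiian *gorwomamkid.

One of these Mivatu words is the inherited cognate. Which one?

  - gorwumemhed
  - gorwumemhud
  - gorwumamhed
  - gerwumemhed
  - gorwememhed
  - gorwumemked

gorwumemhed

Mivatu: *gorwomamkid > gorwomamhid > gorwumamhid > gorwumemhid > gorwumemhed  (by unconditioned shift, pre-nasal raising, vowel merger, vowel merger)
Only 'gorwumemhed' matches the regular Mivatu development of *gorwomamkid.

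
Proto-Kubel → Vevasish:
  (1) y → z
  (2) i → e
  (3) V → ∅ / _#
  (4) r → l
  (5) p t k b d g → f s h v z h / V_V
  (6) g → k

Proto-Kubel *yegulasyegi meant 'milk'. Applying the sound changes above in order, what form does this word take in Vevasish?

Vevasish: *yegulasyegi > zegulaszegi > zegulaszege > zegulaszeg > zehulaszeg > zehulaszek  (by unconditioned shift, vowel merger, apocope, intervocalic lenition, unconditioned shift)

zehulaszek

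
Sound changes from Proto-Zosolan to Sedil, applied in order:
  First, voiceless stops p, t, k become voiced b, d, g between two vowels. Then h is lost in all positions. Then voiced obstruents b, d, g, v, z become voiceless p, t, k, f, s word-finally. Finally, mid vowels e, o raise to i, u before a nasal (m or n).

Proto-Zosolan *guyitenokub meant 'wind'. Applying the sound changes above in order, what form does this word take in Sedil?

Sedil: *guyitenokub
  guyitenokub → guyidenogub   [intervocalic voicing]
  guyidenogub (rule 2 does not apply)
  guyidenogub → guyidenogup   [final devoicing]
  guyidenogup → guyidinogup   [pre-nasal raising]
  giving Sedil guyidinogup.

guyidinogup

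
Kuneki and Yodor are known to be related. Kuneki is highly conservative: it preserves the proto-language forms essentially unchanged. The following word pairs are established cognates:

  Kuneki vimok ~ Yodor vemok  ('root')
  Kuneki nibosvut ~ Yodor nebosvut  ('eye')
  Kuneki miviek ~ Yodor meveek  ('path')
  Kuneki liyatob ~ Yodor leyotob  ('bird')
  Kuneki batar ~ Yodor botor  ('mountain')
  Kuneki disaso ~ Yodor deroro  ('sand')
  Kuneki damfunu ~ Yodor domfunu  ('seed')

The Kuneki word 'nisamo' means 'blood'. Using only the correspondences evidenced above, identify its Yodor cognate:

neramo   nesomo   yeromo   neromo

liyatob ~ leyotob, disaso ~ deroro — Kuneki i corresponds to Yodor e after a consonant, before a consonant other than r, m, n, p, b, f, v.
disaso ~ deroro — Kuneki s corresponds to Yodor r between vowels (before a back vowel).
damfunu ~ domfunu — Kuneki a corresponds to Yodor o after a consonant, before a nasal.
Applying these to Kuneki 'nisamo':
  nisamo → nesamo   (i→e after a consonant, before a consonant other than r, m, n, p, b, f, v)
  nesamo → neramo   (s→r between vowels (before a back vowel))
  neramo → neromo   (a→o after a consonant, before a nasal)
So the Yodor cognate is 'neromo'.

neromo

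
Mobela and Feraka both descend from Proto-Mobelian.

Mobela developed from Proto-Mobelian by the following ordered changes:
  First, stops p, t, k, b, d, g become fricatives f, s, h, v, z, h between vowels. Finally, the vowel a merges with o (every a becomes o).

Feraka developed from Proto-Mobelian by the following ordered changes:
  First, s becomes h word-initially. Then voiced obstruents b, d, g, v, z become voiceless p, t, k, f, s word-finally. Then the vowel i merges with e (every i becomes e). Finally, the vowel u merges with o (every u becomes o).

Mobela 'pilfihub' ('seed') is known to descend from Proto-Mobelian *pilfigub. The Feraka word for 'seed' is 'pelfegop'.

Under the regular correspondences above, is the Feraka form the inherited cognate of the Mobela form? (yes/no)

Derive the expected Feraka reflex of *pilfigub:
Feraka: *pilfigub > pilfigup > pelfegup > pelfegop  (by final devoicing, vowel merger, vowel merger)
Feraka 'pelfegop' matches the regular reflex exactly, so the pair is cognate.

yes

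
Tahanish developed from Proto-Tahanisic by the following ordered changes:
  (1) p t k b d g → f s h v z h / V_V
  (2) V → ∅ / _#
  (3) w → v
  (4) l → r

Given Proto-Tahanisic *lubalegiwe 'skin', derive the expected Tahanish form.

Tahanish: *lubalegiwe > luvalehiwe > luvalehiw > luvalehiv > ruvarehiv  (by intervocalic lenition, apocope, unconditioned shift, unconditioned shift)

ruvarehiv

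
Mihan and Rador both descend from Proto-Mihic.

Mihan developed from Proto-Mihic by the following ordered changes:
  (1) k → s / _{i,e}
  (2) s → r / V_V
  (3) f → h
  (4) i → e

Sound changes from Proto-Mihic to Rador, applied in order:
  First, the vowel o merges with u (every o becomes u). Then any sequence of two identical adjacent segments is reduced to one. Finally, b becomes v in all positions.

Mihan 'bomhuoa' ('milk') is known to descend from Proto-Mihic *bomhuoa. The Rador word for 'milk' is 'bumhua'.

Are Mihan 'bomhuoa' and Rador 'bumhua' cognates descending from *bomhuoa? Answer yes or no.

no

Derive the expected Rador reflex of *bomhuoa:
Rador: *bomhuoa > bumhuua > bumhua > vumhua  (by vowel merger, degemination, unconditioned shift)
The regular Rador reflex would be 'vumhua', but the attested form is 'bumhua'. The correspondence is irregular, so they are not cognates (the Rador form has a different source).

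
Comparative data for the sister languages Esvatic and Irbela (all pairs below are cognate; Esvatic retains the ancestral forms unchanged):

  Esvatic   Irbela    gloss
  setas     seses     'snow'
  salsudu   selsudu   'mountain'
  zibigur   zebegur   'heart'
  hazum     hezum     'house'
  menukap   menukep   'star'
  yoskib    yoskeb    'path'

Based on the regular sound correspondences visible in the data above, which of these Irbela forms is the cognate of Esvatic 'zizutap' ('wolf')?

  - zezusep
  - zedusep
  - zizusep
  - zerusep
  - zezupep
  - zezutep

zezusep

zibigur ~ zebegur — Esvatic i corresponds to Irbela e after a consonant, before a consonant other than r, m, n, p, b, f, v.
setas ~ seses — Esvatic t corresponds to Irbela s between vowels (before a back vowel).
menukap ~ menukep — Esvatic a corresponds to Irbela e after a consonant, before a labial obstruent.
Applying these to Esvatic 'zizutap':
  zizutap → zezutap   (i→e after a consonant, before a consonant other than r, m, n, p, b, f, v)
  zezutap → zezusap   (t→s between vowels (before a back vowel))
  zezusap → zezusep   (a→e after a consonant, before a labial obstruent)
So the Irbela cognate is 'zezusep'.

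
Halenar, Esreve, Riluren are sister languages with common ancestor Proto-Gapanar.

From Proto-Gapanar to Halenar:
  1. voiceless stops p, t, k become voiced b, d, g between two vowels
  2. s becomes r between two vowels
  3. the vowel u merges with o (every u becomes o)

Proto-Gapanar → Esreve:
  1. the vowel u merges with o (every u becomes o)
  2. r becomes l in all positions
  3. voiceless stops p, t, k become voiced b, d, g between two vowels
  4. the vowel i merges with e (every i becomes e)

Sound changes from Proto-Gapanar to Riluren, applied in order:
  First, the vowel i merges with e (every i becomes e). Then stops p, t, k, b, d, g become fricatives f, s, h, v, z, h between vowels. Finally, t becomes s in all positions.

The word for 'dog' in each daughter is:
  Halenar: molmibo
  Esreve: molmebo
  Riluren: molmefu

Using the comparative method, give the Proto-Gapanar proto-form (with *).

Position 5: Halenar has i, Esreve has e, Riluren has e. Halenar preserves i here (none of its changes turn any other segment into i), so the proto-segment is *i.
Position 6: Halenar has b, Esreve has b, Riluren has f. Taking the neighbouring segments as reconstructed: Halenar b could go back to *p or *b; Esreve b could go back to *p or *b; Riluren f could go back to *p or *f — the one source consistent with every daughter is *p.
Position 7: Halenar has o, Esreve has o, Riluren has u. Riluren preserves u here (none of its changes turn any other segment into u), so the proto-segment is *u.
Verify the candidate proto-form against each daughter:
Halenar: *molmipu > molmibu > molmibo  (by intervocalic voicing, vowel merger)
Esreve: *molmipu
  molmipu → molmipo   [vowel merger]
  molmipo (rule 2 does not apply)
  molmipo → molmibo   [intervocalic voicing]
  molmibo → molmebo   [vowel merger]
  giving Esreve molmebo.
Riluren: *molmipu
  molmipu → molmepu   [vowel merger]
  molmepu → molmefu   [intervocalic lenition]
  molmefu (rule 3 does not apply)
  giving Riluren molmefu.
Only *molmipu yields all of Halenar molmibo, Esreve molmebo, Riluren molmefu.

*molmipu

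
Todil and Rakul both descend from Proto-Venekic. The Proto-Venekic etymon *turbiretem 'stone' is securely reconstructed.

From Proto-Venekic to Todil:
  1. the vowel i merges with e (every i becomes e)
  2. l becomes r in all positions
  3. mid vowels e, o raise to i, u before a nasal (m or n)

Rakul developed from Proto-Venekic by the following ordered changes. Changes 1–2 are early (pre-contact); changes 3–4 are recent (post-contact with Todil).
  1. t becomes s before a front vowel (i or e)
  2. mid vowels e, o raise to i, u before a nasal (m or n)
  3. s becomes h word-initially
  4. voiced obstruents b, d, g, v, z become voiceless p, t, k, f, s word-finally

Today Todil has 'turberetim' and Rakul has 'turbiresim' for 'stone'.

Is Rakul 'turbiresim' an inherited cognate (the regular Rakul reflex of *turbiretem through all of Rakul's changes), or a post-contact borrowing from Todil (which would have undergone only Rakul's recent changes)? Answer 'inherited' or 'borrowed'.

inherited

If inherited, *turbiretem would pass through all of Rakul's changes:
Rakul: *turbiretem
  turbiretem → turbiresem   [palatalisation]
  turbiresem → turbiresim   [pre-nasal raising]
  turbiresim (rule 3 does not apply)
  turbiresim (rule 4 does not apply)
  giving Rakul turbiresim.
If borrowed from Todil 'turberetim' after the early changes, it would undergo only the recent ones:
  rule 3 (debuccalisation): no change (turberetim)
  rule 4 (final devoicing): no change (turberetim)
  ⇒ as a loan: turberetim
Rakul 'turbiresim' matches the inherited outcome exactly, so it is an inherited cognate, not a loan.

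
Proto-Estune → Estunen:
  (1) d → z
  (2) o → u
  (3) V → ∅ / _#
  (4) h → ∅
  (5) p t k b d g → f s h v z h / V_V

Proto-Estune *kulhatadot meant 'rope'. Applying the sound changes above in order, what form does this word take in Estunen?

kulasazut

Estunen: start from *kulhatadot.
  rule 1 (unconditioned shift): kulhatadot → kulhatazot
  rule 2 (vowel merger): kulhatazot → kulhatazut
  rule 3: no change — kulhatazut
  rule 4 (h-loss): kulhatazut → kulatazut
  rule 5 (intervocalic lenition): kulatazut → kulasazut
  ⇒ Estunen kulasazut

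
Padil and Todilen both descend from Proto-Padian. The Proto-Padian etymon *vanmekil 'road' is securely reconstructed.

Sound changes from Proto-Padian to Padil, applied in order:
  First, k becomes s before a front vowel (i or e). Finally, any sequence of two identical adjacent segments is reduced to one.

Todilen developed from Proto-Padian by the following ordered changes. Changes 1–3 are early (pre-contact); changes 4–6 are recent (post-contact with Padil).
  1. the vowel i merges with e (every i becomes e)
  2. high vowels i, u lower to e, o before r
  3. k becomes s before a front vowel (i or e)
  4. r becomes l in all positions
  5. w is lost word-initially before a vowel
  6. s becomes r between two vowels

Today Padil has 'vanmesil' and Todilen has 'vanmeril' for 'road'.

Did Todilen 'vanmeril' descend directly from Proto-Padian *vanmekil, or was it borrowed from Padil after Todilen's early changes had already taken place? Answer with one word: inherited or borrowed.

borrowed

If inherited, *vanmekil would pass through all of Todilen's changes:
Todilen: start from *vanmekil.
  rule 1 (vowel merger): vanmekil → vanmekel
  rule 2: no change — vanmekel
  rule 3 (palatalisation): vanmekel → vanmesel
  rule 4: no change — vanmesel
  rule 5: no change — vanmesel
  rule 6 (rhotacism): vanmesel → vanmerel
  ⇒ Todilen vanmerel
If borrowed from Padil 'vanmesil' after the early changes, it would undergo only the recent ones:
  rule 4 (unconditioned shift): no change (vanmesil)
  rule 5 (glide loss): no change (vanmesil)
  rule 6 (rhotacism): vanmesil → vanmeril
  ⇒ as a loan: vanmeril
Todilen 'vanmeril' matches the loan outcome 'vanmeril', not the inherited 'vanmerel' — it skipped the early Todilen changes, so it was borrowed from Padil.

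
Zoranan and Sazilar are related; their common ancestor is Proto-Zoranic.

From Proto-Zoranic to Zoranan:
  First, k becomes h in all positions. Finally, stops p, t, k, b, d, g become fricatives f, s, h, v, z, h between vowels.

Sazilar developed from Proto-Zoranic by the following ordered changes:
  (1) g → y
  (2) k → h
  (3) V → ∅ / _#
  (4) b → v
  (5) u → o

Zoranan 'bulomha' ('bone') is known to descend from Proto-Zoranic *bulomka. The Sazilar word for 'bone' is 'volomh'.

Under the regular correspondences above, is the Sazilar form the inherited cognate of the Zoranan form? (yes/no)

yes

Derive the expected Sazilar reflex of *bulomka:
Sazilar: start from *bulomka.
  rule 1: no change — bulomka
  rule 2 (unconditioned shift): bulomka → bulomha
  rule 3 (apocope): bulomha → bulomh
  rule 4 (unconditioned shift): bulomh → vulomh
  rule 5 (vowel merger): vulomh → volomh
  ⇒ Sazilar volomh
Sazilar 'volomh' matches the regular reflex exactly, so the pair is cognate.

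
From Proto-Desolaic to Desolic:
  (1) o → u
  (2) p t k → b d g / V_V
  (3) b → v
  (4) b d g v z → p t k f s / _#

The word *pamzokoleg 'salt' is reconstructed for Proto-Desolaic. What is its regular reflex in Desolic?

pamzugulek

Desolic: *pamzokoleg
  pamzokoleg → pamzukuleg   [vowel merger]
  pamzukuleg → pamzuguleg   [intervocalic voicing]
  pamzuguleg (rule 3 does not apply)
  pamzuguleg → pamzugulek   [final devoicing]
  giving Desolic pamzugulek.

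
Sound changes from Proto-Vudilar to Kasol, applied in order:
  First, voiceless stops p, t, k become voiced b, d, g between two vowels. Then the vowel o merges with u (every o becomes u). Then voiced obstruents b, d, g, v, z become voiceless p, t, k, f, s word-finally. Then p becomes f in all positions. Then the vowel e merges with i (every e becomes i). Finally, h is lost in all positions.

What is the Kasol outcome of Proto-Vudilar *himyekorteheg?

Kasol: *himyekorteheg > himyegorteheg > himyegurteheg > himyegurtehek > himyigurtihik > imyigurtiik  (by intervocalic voicing, vowel merger, final devoicing, vowel merger, h-loss)

imyigurtiik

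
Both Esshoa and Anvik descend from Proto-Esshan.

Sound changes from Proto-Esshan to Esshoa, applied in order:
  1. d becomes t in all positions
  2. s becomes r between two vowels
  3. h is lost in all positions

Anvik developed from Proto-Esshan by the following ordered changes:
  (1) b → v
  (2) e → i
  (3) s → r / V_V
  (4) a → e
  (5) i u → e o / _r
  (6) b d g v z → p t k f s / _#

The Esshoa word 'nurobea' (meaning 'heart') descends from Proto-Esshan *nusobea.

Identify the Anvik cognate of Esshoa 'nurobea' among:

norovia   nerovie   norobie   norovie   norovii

Anvik: *nusobea > nusovea > nusovia > nurovia > nurovie > norovie  (by unconditioned shift, vowel merger, rhotacism, vowel merger, pre-rhotic lowering)
Among the options, 'norovie' alone shows every Anvik change applied in order.

norovie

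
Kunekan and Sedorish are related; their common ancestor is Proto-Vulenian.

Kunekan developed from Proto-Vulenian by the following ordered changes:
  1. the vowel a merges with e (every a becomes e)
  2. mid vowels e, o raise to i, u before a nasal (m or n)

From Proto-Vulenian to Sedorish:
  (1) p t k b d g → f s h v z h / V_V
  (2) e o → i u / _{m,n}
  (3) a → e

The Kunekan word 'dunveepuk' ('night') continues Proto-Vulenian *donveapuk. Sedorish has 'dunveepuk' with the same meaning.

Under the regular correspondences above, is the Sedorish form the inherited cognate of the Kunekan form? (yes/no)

Derive the expected Sedorish reflex of *donveapuk:
Sedorish: start from *donveapuk.
  rule 1 (intervocalic lenition): donveapuk → donveafuk
  rule 2 (pre-nasal raising): donveafuk → dunveafuk
  rule 3 (vowel merger): dunveafuk → dunveefuk
  ⇒ Sedorish dunveefuk
The regular Sedorish reflex would be 'dunveefuk', but the attested form is 'dunveepuk'. The correspondence is irregular, so they are not cognates (the Sedorish form has a different source).

no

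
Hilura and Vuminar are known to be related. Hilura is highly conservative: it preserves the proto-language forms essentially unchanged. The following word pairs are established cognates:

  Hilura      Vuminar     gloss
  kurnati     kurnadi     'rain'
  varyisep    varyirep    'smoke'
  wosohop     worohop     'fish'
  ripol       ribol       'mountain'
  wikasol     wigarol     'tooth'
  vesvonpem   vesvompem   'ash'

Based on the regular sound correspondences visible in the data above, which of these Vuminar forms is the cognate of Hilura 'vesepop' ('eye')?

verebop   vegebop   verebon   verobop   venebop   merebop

varyisep ~ varyirep — Hilura s corresponds to Vuminar r between vowels (before a front vowel).
ripol ~ ribol — Hilura p corresponds to Vuminar b between vowels (before a back vowel).
Applying these to Hilura 'vesepop':
  vesepop → verepop   (s→r between vowels (before a front vowel))
  verepop → verebop   (p→b between vowels (before a back vowel))
So the Vuminar cognate is 'verebop'.

verebop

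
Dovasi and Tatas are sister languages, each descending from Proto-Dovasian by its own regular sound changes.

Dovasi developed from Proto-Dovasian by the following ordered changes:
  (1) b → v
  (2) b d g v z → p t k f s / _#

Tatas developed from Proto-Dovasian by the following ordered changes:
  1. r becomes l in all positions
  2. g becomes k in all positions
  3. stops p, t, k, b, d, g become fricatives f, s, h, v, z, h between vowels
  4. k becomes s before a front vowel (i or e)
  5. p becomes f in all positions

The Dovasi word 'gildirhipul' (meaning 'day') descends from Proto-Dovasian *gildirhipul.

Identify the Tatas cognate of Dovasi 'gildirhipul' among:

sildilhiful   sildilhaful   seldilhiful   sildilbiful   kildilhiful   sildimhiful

sildilhiful

Tatas: *gildirhipul > gildilhipul > kildilhipul > kildilhiful > sildilhiful  (by unconditioned shift, unconditioned shift, intervocalic lenition, palatalisation)
Among the options, 'sildilhiful' alone shows every Tatas change applied in order.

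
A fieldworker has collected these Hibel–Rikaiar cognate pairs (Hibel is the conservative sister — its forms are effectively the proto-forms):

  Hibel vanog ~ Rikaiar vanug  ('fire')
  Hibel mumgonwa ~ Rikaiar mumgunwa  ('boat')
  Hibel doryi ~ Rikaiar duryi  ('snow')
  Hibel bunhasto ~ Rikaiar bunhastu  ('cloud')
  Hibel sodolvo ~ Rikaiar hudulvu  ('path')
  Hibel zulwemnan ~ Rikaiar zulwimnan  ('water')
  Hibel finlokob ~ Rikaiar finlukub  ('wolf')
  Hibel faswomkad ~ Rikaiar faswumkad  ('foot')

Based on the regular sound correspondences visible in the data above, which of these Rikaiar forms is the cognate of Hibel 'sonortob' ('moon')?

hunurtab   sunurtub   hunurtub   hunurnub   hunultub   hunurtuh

sodolvo ~ hudulvu — Hibel s corresponds to Rikaiar h word-initially before a back vowel.
mumgonwa ~ mumgunwa — Hibel o corresponds to Rikaiar u after a consonant, before a nasal.
doryi ~ duryi — Hibel o corresponds to Rikaiar u after a consonant, before r.
finlokob ~ finlukub — Hibel o corresponds to Rikaiar u after a consonant, before a labial obstruent.
Applying these to Hibel 'sonortob':
  sonortob → honortob   (s→h word-initially before a back vowel)
  honortob → hunortob   (o→u after a consonant, before a nasal)
  hunortob → hunurtob   (o→u after a consonant, before r)
  hunurtob → hunurtub   (o→u after a consonant, before a labial obstruent)
So the Rikaiar cognate is 'hunurtub'.

hunurtub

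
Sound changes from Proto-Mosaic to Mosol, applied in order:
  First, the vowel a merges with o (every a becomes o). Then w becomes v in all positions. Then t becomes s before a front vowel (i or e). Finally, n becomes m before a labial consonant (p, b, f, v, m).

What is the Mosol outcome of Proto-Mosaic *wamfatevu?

vomfosevu

Mosol: *wamfatevu
  wamfatevu → womfotevu   [vowel merger]
  womfotevu → vomfotevu   [unconditioned shift]
  vomfotevu → vomfosevu   [palatalisation]
  vomfosevu (rule 4 does not apply)
  giving Mosol vomfosevu.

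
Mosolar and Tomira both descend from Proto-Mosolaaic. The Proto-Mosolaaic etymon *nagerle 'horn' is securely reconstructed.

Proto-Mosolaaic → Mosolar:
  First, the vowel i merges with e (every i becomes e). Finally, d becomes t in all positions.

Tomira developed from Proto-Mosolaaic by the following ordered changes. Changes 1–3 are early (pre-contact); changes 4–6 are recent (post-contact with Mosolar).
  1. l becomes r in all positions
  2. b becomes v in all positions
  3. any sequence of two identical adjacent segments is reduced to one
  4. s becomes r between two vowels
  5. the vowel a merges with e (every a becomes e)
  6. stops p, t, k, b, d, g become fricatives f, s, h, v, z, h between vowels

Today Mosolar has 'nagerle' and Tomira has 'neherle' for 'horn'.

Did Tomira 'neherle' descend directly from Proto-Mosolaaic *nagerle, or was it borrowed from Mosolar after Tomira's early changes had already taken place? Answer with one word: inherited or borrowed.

If inherited, *nagerle would pass through all of Tomira's changes:
Tomira: *nagerle
  nagerle → nagerre   [unconditioned shift]
  nagerre (rule 2 does not apply)
  nagerre → nagere   [degemination]
  nagere (rule 4 does not apply)
  nagere → negere   [vowel merger]
  negere → nehere   [intervocalic lenition]
  giving Tomira nehere.
If borrowed from Mosolar 'nagerle' after the early changes, it would undergo only the recent ones:
  rule 4 (rhotacism): no change (nagerle)
  rule 5 (vowel merger): nagerle → negerle
  rule 6 (intervocalic lenition): negerle → neherle
  ⇒ as a loan: neherle
Tomira 'neherle' matches the loan outcome 'neherle', not the inherited 'nehere' — it skipped the early Tomira changes, so it was borrowed from Mosolar.

borrowed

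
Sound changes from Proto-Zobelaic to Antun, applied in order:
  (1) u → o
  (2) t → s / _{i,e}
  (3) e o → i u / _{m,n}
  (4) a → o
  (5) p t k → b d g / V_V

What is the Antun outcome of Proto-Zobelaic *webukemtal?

Antun: start from *webukemtal.
  rule 1 (vowel merger): webukemtal → webokemtal
  rule 2: no change — webokemtal
  rule 3 (pre-nasal raising): webokemtal → webokimtal
  rule 4 (vowel merger): webokimtal → webokimtol
  rule 5 (intervocalic voicing): webokimtol → webogimtol
  ⇒ Antun webogimtol

webogimtol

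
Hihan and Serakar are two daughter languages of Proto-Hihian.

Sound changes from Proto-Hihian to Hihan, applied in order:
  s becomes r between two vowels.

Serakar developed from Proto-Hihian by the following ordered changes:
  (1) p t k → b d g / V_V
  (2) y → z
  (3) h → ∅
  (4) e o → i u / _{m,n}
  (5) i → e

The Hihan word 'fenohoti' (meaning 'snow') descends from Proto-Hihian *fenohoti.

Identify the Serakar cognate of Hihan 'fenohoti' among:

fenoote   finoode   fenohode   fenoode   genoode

Serakar: *fenohoti
  fenohoti → fenohodi   [intervocalic voicing]
  fenohodi (rule 2 does not apply)
  fenohodi → fenoodi   [h-loss]
  fenoodi → finoodi   [pre-nasal raising]
  finoodi → fenoode   [vowel merger]
  giving Serakar fenoode.

fenoode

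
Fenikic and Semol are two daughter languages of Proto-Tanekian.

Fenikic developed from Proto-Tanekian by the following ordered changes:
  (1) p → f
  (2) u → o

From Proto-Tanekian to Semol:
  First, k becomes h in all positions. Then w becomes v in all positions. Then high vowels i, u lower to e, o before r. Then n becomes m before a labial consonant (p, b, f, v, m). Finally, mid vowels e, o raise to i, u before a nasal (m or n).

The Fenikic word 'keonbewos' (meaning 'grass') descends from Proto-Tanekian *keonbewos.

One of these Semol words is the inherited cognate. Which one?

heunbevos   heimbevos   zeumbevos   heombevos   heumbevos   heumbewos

heumbevos

Semol: start from *keonbewos.
  rule 1 (unconditioned shift): keonbewos → heonbewos
  rule 2 (unconditioned shift): heonbewos → heonbevos
  rule 3: no change — heonbevos
  rule 4 (nasal place assimilation): heonbevos → heombevos
  rule 5 (pre-nasal raising): heombevos → heumbevos
  ⇒ Semol heumbevos
Only 'heumbevos' matches the regular Semol development of *keonbewos.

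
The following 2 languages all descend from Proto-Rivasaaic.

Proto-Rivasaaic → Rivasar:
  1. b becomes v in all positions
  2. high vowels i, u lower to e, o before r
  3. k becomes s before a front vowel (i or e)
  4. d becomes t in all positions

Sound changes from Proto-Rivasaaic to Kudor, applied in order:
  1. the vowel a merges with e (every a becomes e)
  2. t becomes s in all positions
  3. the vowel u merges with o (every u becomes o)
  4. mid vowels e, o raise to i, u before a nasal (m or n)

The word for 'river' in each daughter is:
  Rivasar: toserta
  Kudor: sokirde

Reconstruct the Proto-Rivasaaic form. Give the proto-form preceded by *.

*tokirda

Position 7: Rivasar has a, Kudor has e. Rivasar preserves a here (none of its changes turn any other segment into a), so the proto-segment is *a.
Position 6: Rivasar has t, Kudor has d. Kudor preserves d here (none of its changes turn any other segment into d), so the proto-segment is *d.
Position 4: Rivasar has e, Kudor has i. Taking the neighbouring segments as reconstructed: Rivasar e could go back to *e or *i; Kudor i can only go back to *i — the one source consistent with every daughter is *i.
This points to *tokirda. Verify forward in each daughter:
Rivasar: *tokirda > tokerda > toserda > toserta  (by pre-rhotic lowering, palatalisation, unconditioned shift)
Kudor: start from *tokirda.
  rule 1 (vowel merger): tokirda → tokirde
  rule 2 (unconditioned shift): tokirde → sokirde
  rule 3: no change — sokirde
  rule 4: no change — sokirde
  ⇒ Kudor sokirde
Only *tokirda yields all of Rivasar toserta, Kudor sokirde.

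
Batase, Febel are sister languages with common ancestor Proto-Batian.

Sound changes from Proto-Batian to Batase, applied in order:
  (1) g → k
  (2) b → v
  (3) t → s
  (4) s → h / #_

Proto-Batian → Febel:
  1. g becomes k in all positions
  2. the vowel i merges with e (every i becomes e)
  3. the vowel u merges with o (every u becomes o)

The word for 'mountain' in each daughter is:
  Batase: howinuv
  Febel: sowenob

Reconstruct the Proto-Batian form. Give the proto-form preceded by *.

*sowinub

Position 7: Batase has v, Febel has b. Febel preserves b here (none of its changes turn any other segment into b), so the proto-segment is *b.
Position 4: Batase has i, Febel has e. Batase preserves i here (none of its changes turn any other segment into i), so the proto-segment is *i.
Position 1: Batase has h, Febel has s. Febel preserves s here (none of its changes turn any other segment into s), so the proto-segment is *s.
This points to *sowinub. Verify forward in each daughter:
Batase: start from *sowinub.
  rule 1: no change — sowinub
  rule 2 (unconditioned shift): sowinub → sowinuv
  rule 3: no change — sowinuv
  rule 4 (debuccalisation): sowinuv → howinuv
  ⇒ Batase howinuv
Febel: *sowinub > sowenub > sowenob  (by vowel merger, vowel merger)
*sowinub is the unique common source.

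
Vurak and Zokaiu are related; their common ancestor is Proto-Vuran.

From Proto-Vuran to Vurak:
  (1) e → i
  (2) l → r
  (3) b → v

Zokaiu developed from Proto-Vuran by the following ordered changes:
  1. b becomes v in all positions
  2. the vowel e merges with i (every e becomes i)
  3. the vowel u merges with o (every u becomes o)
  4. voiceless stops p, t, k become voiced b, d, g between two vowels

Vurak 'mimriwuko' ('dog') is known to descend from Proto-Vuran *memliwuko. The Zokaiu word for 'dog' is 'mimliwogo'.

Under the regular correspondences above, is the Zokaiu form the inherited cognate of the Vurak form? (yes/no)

Derive the expected Zokaiu reflex of *memliwuko:
Zokaiu: *memliwuko > mimliwuko > mimliwoko > mimliwogo  (by vowel merger, vowel merger, intervocalic voicing)
Zokaiu 'mimliwogo' matches the regular reflex exactly, so the pair is cognate.

yes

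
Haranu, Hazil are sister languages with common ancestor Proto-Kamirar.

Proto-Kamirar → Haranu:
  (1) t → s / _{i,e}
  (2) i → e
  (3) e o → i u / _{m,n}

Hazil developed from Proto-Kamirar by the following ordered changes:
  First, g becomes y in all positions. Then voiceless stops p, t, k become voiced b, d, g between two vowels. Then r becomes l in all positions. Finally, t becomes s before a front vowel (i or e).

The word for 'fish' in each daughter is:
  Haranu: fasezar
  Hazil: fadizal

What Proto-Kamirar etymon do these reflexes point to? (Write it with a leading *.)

*fatizar

Position 3: Haranu has s, Hazil has d. Taking the neighbouring segments as reconstructed: Haranu s could go back to *t or *s; Hazil d could go back to *t or *d — the one source consistent with every daughter is *t.
Position 4: Haranu has e, Hazil has i. Hazil preserves i here (none of its changes turn any other segment into i), so the proto-segment is *i.
Position 7: Haranu has r, Hazil has l. Haranu preserves r here (none of its changes turn any other segment into r), so the proto-segment is *r.
This points to *fatizar. Verify forward in each daughter:
Haranu: *fatizar > fasizar > fasezar  (by palatalisation, vowel merger)
Hazil: *fatizar > fadizar > fadizal  (by intervocalic voicing, unconditioned shift)
No other proto-form is consistent with every reflex, so the reconstruction is *fatizar.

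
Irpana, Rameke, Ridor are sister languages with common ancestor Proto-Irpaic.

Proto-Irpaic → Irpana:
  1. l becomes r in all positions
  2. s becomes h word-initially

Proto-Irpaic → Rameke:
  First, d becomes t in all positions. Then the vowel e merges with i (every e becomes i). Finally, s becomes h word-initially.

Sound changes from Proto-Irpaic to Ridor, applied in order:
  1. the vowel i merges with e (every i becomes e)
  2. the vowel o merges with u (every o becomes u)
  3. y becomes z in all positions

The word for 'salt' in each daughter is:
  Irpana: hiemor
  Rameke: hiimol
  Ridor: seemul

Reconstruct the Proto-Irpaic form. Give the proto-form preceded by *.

Position 1: Irpana has h, Rameke has h, Ridor has s. Ridor preserves s here (none of its changes turn any other segment into s), so the proto-segment is *s.
Position 5: Irpana has o, Rameke has o, Ridor has u. Irpana preserves o here (none of its changes turn any other segment into o), so the proto-segment is *o.
Continuing position by position gives *siemol; check it forward:
Irpana: *siemol
  siemol → siemor   [unconditioned shift]
  siemor → hiemor   [debuccalisation]
  giving Irpana hiemor.
Rameke: *siemol
  siemol (rule 1 does not apply)
  siemol → siimol   [vowel merger]
  siimol → hiimol   [debuccalisation]
  giving Rameke hiimol.
Ridor: *siemol
  siemol → seemol   [vowel merger]
  seemol → seemul   [vowel merger]
  seemul (rule 3 does not apply)
  giving Ridor seemul.
*siemol is the unique common source.

*siemol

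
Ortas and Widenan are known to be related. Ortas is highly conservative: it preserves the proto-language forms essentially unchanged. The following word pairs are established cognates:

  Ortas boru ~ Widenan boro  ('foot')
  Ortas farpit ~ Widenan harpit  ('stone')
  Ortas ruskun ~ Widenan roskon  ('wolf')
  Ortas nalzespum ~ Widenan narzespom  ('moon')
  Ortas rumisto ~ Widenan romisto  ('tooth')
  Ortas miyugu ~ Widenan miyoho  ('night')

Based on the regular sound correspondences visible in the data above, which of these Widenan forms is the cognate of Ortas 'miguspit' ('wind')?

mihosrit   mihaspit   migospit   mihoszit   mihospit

mihospit

miyugu ~ miyoho — Ortas g corresponds to Widenan h between vowels (before a back vowel).
ruskun ~ roskon, miyugu ~ miyoho — Ortas u corresponds to Widenan o after a consonant, before a consonant other than r, m, n, p, b, f, v.
Applying these to Ortas 'miguspit':
  miguspit → mihuspit   (g→h between vowels (before a back vowel))
  mihuspit → mihospit   (u→o after a consonant, before a consonant other than r, m, n, p, b, f, v)
So the Widenan cognate is 'mihospit'.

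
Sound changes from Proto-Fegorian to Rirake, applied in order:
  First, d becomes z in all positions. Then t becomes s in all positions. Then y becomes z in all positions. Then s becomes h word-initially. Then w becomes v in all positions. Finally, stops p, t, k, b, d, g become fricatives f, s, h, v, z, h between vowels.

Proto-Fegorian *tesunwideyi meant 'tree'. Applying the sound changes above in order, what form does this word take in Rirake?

Rirake: start from *tesunwideyi.
  rule 1 (unconditioned shift): tesunwideyi → tesunwizeyi
  rule 2 (unconditioned shift): tesunwizeyi → sesunwizeyi
  rule 3 (unconditioned shift): sesunwizeyi → sesunwizezi
  rule 4 (debuccalisation): sesunwizezi → hesunwizezi
  rule 5 (unconditioned shift): hesunwizezi → hesunvizezi
  rule 6: no change — hesunvizezi
  ⇒ Rirake hesunvizezi

hesunvizezi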